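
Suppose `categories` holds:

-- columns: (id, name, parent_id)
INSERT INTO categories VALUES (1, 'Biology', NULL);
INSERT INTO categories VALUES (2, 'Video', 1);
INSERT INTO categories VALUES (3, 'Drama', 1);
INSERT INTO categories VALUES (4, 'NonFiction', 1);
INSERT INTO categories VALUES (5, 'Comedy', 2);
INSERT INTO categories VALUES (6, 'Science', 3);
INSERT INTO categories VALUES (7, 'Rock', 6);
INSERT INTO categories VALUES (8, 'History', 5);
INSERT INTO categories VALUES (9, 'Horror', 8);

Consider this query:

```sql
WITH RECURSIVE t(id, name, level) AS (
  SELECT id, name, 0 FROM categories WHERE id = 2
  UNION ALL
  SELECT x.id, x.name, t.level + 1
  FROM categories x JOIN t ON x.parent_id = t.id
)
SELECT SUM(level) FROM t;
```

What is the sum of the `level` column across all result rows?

6

Base: id=2 (Video) at level 0.
Iteration 1: rows with parent_id in {2} -> Comedy (id 5, level 1).
Iteration 2: rows with parent_id in {5} -> History (id 8, level 2).
Iteration 3: rows with parent_id in {8} -> Horror (id 9, level 3).
Iteration 4: no rows with parent_id in {9}; recursion stops.
SUM(level) = 0 + 1 + 2 + 3 = 6.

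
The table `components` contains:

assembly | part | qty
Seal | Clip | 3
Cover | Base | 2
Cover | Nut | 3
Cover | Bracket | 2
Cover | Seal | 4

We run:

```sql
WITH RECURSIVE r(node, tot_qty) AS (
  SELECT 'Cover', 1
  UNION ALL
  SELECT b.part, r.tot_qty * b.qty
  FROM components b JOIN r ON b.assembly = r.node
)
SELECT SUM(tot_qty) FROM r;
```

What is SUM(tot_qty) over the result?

Base: (Cover, tot_qty=1).
Iteration 1: components of {Cover} -> Base = 1*2 = 2, Bracket = 1*2 = 2, Nut = 1*3 = 3, Seal = 1*4 = 4.
Iteration 2: components of {Base,Bracket,Nut,Seal} -> Clip = 4*3 = 12.
Iteration 3: no further components; recursion stops.
SUM(tot_qty) = 1 + 4 + 2 + 2 + 3 + 12 = 24.

24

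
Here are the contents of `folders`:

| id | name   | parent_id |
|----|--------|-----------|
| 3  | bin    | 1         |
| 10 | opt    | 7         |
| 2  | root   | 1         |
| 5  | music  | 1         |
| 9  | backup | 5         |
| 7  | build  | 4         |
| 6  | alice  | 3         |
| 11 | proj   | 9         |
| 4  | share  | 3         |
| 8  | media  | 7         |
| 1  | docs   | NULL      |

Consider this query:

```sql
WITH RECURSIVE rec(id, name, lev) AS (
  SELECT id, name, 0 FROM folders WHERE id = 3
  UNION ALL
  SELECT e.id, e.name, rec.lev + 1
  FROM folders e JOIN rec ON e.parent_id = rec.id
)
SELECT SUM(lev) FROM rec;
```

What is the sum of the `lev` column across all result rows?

Base: id=3 (bin) at lev 0.
Iteration 1: rows with parent_id in {3} -> share (id 4, lev 1), alice (id 6, lev 1).
Iteration 2: rows with parent_id in {4,6} -> build (id 7, lev 2).
Iteration 3: rows with parent_id in {7} -> media (id 8, lev 3), opt (id 10, lev 3).
Iteration 4: no rows with parent_id in {8,10}; recursion stops.
SUM(lev) = 0 + 1 + 1 + 2 + 3 + 3 = 10.

10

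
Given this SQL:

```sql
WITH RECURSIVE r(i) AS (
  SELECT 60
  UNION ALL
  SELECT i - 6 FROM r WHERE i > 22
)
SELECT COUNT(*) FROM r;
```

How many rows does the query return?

Base: i=60.
Iteration 1: 60 > 22 holds -> i = 60 - 6 = 54.
Iteration 2: 54 > 22 holds -> i = 54 - 6 = 48.
Iteration 3: 48 > 22 holds -> i = 48 - 6 = 42.
Iteration 4: 42 > 22 holds -> i = 42 - 6 = 36.
Iteration 5: 36 > 22 holds -> i = 36 - 6 = 30.
Iteration 6: 30 > 22 holds -> i = 30 - 6 = 24.
Iteration 7: 24 > 22 holds -> i = 24 - 6 = 18.
Iteration 8: 18 > 22 fails; recursion stops.
Total rows emitted: 8.

8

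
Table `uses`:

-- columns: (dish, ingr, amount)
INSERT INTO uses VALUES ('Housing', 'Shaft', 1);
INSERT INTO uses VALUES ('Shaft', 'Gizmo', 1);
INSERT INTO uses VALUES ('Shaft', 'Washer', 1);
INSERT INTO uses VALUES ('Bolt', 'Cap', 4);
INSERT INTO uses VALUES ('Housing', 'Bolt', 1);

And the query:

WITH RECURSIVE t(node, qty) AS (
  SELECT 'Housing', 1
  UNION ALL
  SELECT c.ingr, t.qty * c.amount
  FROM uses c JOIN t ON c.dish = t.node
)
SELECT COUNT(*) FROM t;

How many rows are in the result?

6

Base: (Housing, qty=1).
Iteration 1: components of {Housing} -> Bolt = 1*1 = 1, Shaft = 1*1 = 1.
Iteration 2: components of {Bolt,Shaft} -> Cap = 1*4 = 4, Gizmo = 1*1 = 1, Washer = 1*1 = 1.
Iteration 3: no further components; recursion stops.
Total rows emitted: 6.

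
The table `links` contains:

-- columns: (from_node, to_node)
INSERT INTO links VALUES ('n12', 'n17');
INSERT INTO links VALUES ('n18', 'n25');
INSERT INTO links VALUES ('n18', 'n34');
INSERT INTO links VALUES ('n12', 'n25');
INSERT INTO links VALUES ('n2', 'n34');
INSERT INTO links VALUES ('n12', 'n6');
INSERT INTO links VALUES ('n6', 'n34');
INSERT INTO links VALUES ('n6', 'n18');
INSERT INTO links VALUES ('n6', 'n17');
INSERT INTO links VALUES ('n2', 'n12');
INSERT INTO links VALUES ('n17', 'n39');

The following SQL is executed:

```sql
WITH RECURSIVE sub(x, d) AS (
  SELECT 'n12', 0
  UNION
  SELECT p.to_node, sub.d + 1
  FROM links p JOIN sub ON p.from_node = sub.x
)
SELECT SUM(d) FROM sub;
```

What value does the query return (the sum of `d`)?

20

Base: (n12, d=0).
Iteration 1: edges from {n12} -> (n17, d=1), (n25, d=1), (n6, d=1).
Iteration 2: edges from {n17,n25,n6} -> (n17, d=2), (n18, d=2), (n34, d=2), (n39, d=2).
Iteration 3: edges from {n17,n18,n34,n39} -> (n25, d=3), (n34, d=3), (n39, d=3).
Iteration 4: no outgoing edges from {n25,n34,n39}; recursion stops.
SUM(d) = 0 + 1 + 1 + 1 + 2 + 2 + 2 + 2 + 3 + 3 + 3 = 20.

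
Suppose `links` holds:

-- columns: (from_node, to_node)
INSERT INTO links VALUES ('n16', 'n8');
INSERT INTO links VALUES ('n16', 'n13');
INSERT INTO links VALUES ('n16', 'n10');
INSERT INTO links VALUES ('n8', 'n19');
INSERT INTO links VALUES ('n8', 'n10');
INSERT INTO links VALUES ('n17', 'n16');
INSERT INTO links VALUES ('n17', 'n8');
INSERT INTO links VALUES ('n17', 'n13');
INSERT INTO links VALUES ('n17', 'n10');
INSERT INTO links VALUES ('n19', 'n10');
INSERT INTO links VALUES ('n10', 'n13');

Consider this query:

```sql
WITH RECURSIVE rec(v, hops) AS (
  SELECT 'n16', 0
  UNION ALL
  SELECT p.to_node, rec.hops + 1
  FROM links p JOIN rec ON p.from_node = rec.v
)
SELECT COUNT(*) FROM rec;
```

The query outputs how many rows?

10

Base: (n16, hops=0).
Iteration 1: edges from {n16} -> (n10, hops=1), (n13, hops=1), (n8, hops=1).
Iteration 2: edges from {n10,n13,n8} -> (n10, hops=2), (n13, hops=2), (n19, hops=2).
Iteration 3: edges from {n10,n13,n19} -> (n10, hops=3), (n13, hops=3).
Iteration 4: edges from {n10,n13} -> (n13, hops=4).
Iteration 5: no outgoing edges from {n13}; recursion stops.
Total rows emitted: 10.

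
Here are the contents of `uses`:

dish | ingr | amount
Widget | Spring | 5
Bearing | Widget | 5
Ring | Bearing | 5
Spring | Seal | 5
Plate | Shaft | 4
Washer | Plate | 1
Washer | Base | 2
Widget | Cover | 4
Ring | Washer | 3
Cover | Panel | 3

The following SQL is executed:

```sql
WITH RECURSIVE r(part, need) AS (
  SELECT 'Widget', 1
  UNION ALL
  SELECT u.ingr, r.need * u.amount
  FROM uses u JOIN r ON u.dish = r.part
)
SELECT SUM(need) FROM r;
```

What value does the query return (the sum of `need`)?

47

Base: (Widget, need=1).
Iteration 1: components of {Widget} -> Cover = 1*4 = 4, Spring = 1*5 = 5.
Iteration 2: components of {Cover,Spring} -> Panel = 4*3 = 12, Seal = 5*5 = 25.
Iteration 3: no further components; recursion stops.
SUM(need) = 1 + 4 + 5 + 12 + 25 = 47.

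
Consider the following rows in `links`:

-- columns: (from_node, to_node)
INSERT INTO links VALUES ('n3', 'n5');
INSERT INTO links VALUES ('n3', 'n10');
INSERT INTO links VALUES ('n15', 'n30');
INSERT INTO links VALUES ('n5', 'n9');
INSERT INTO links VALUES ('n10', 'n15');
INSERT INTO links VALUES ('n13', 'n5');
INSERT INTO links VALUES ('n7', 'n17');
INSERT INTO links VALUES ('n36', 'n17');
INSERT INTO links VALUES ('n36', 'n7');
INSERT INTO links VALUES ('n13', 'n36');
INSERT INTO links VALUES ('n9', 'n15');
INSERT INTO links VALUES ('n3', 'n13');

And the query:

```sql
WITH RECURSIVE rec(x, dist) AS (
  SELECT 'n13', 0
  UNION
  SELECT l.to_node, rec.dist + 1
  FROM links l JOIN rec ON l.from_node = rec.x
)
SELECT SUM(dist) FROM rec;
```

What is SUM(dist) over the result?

18

Base: (n13, dist=0).
Iteration 1: edges from {n13} -> (n36, dist=1), (n5, dist=1).
Iteration 2: edges from {n36,n5} -> (n17, dist=2), (n7, dist=2), (n9, dist=2).
Iteration 3: edges from {n17,n7,n9} -> (n15, dist=3), (n17, dist=3).
Iteration 4: edges from {n15,n17} -> (n30, dist=4).
Iteration 5: no outgoing edges from {n30}; recursion stops.
SUM(dist) = 0 + 1 + 1 + 2 + 2 + 2 + 3 + 3 + 4 = 18.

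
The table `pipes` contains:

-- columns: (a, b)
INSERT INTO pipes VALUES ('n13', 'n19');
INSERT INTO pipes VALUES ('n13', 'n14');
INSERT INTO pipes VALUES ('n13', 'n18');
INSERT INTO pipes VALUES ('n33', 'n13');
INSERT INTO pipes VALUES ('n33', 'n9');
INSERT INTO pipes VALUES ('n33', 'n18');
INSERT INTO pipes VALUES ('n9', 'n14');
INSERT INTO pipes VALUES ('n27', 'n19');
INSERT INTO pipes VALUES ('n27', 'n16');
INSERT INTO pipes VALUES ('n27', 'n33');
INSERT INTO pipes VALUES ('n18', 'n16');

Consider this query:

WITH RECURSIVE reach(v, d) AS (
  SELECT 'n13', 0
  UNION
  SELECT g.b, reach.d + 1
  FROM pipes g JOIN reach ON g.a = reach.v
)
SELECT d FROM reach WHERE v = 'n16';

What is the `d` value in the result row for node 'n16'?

Base: (n13, d=0).
Iteration 1: edges from {n13} -> (n14, d=1), (n18, d=1), (n19, d=1).
Iteration 2: edges from {n14,n18,n19} -> (n16, d=2).
Iteration 3: no outgoing edges from {n16}; recursion stops.

2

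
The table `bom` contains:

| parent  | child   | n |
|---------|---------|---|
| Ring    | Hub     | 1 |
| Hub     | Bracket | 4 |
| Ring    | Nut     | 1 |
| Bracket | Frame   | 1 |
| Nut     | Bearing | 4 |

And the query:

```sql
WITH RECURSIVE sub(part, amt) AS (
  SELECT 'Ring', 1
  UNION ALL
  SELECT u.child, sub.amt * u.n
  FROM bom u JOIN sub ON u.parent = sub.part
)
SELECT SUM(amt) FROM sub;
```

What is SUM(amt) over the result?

Base: (Ring, amt=1).
Iteration 1: components of {Ring} -> Hub = 1*1 = 1, Nut = 1*1 = 1.
Iteration 2: components of {Hub,Nut} -> Bearing = 1*4 = 4, Bracket = 1*4 = 4.
Iteration 3: components of {Bearing,Bracket} -> Frame = 4*1 = 4.
Iteration 4: no further components; recursion stops.
SUM(amt) = 1 + 1 + 1 + 4 + 4 + 4 = 15.

15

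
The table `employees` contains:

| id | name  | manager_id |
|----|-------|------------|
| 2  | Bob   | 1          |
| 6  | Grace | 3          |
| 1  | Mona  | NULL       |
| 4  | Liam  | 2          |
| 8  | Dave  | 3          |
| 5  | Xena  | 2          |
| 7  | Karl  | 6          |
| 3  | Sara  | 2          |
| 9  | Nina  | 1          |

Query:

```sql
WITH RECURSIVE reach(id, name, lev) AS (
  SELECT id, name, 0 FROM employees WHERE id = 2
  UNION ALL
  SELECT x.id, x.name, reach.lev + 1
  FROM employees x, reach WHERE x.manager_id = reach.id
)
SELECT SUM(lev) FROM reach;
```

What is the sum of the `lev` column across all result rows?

10

Base: id=2 (Bob) at lev 0.
Iteration 1: rows with manager_id in {2} -> Sara (id 3, lev 1), Liam (id 4, lev 1), Xena (id 5, lev 1).
Iteration 2: rows with manager_id in {3,4,5} -> Grace (id 6, lev 2), Dave (id 8, lev 2).
Iteration 3: rows with manager_id in {6,8} -> Karl (id 7, lev 3).
Iteration 4: no rows with manager_id in {7}; recursion stops.
SUM(lev) = 0 + 1 + 1 + 1 + 2 + 2 + 3 = 10.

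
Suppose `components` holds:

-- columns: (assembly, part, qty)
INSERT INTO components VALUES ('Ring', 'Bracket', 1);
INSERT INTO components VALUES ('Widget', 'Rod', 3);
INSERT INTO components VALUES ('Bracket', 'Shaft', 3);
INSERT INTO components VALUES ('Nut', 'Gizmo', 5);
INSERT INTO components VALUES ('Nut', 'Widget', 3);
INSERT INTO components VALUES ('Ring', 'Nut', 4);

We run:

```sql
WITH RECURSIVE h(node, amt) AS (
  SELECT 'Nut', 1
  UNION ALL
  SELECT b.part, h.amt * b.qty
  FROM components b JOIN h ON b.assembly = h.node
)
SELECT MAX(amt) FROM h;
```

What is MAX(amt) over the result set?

9

Base: (Nut, amt=1).
Iteration 1: components of {Nut} -> Gizmo = 1*5 = 5, Widget = 1*3 = 3.
Iteration 2: components of {Gizmo,Widget} -> Rod = 3*3 = 9.
Iteration 3: no further components; recursion stops.
amt values: 1, 3, 5, 9; the maximum is 9.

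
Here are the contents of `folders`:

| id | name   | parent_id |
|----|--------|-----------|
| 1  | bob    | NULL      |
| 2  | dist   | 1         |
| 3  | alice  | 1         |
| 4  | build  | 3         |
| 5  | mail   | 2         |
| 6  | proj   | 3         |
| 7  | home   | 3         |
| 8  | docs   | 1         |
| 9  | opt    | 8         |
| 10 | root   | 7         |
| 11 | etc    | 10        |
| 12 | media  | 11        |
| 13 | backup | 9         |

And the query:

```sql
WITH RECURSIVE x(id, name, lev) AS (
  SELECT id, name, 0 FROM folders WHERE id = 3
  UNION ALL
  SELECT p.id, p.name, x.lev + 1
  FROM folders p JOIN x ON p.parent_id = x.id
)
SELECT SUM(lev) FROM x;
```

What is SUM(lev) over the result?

12

Base: id=3 (alice) at lev 0.
Iteration 1: rows with parent_id in {3} -> build (id 4, lev 1), proj (id 6, lev 1), home (id 7, lev 1).
Iteration 2: rows with parent_id in {4,6,7} -> root (id 10, lev 2).
Iteration 3: rows with parent_id in {10} -> etc (id 11, lev 3).
Iteration 4: rows with parent_id in {11} -> media (id 12, lev 4).
Iteration 5: no rows with parent_id in {12}; recursion stops.
SUM(lev) = 0 + 1 + 1 + 1 + 2 + 3 + 4 = 12.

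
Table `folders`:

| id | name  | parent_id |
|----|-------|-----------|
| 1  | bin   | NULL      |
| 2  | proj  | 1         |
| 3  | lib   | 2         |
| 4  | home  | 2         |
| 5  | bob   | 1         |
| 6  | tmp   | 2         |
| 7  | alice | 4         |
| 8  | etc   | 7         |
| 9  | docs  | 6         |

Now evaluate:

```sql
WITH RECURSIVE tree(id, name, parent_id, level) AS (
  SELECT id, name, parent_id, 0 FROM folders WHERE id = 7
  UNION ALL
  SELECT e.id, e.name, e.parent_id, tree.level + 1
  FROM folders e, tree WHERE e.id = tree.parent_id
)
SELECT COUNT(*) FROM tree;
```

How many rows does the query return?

Base: id=7 (alice), parent_id=4, level 0.
Iteration 1: join on id=4 -> home (id 4, parent_id=2, level 1).
Iteration 2: join on id=2 -> proj (id 2, parent_id=1, level 2).
Iteration 3: join on id=1 -> bin (id 1, parent_id=NULL, level 3).
Iteration 4: parent_id is NULL; no match; recursion stops.
Total rows emitted: 4.

4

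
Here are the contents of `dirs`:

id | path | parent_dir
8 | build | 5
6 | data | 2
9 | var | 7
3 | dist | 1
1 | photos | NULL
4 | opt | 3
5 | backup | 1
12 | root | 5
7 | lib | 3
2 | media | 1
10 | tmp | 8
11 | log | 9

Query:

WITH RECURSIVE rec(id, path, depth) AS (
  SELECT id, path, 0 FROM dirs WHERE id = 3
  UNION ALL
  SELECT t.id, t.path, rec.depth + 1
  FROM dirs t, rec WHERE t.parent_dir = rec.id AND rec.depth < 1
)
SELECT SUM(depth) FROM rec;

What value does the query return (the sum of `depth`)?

Base: id=3 (dist) at depth 0.
Iteration 1: rows with parent_dir in {3} -> opt (id 4, depth 1), lib (id 7, depth 1).
Iteration 2: depth < 1 fails for all current rows; recursion stops.
SUM(depth) = 0 + 1 + 1 = 2.

2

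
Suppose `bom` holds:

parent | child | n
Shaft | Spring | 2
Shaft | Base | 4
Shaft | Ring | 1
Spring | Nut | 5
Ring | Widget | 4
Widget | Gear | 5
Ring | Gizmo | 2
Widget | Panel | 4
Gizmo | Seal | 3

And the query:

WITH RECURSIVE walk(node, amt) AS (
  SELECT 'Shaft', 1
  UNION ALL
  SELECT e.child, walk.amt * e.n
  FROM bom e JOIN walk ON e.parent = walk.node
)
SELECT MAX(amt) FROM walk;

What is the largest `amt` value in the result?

Base: (Shaft, amt=1).
Iteration 1: components of {Shaft} -> Base = 1*4 = 4, Ring = 1*1 = 1, Spring = 1*2 = 2.
Iteration 2: components of {Base,Ring,Spring} -> Gizmo = 1*2 = 2, Nut = 2*5 = 10, Widget = 1*4 = 4.
Iteration 3: components of {Gizmo,Nut,Widget} -> Gear = 4*5 = 20, Panel = 4*4 = 16, Seal = 2*3 = 6.
Iteration 4: no further components; recursion stops.
amt values: 1, 2, 4, 1, 10, 4, 2, 20, 16, 6; the maximum is 20.

20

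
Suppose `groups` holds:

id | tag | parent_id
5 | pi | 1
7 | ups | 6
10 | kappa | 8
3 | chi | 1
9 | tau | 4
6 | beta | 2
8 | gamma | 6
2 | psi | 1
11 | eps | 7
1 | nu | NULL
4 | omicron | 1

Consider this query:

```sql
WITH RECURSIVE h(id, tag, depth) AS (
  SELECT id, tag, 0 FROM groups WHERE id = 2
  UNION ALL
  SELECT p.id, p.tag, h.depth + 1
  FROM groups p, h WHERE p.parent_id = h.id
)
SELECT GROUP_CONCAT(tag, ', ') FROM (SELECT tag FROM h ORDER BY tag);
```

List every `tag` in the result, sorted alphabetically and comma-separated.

Base: id=2 (psi) at depth 0.
Iteration 1: rows with parent_id in {2} -> beta (id 6, depth 1).
Iteration 2: rows with parent_id in {6} -> ups (id 7, depth 2), gamma (id 8, depth 2).
Iteration 3: rows with parent_id in {7,8} -> kappa (id 10, depth 3), eps (id 11, depth 3).
Iteration 4: no rows with parent_id in {10,11}; recursion stops.

beta, eps, gamma, kappa, psi, ups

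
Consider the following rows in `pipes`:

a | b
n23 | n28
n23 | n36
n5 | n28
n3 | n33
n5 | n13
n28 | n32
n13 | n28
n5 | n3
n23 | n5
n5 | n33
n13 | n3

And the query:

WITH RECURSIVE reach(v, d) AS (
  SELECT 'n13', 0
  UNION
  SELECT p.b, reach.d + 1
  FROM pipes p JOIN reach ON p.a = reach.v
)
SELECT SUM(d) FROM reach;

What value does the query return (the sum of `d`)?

6

Base: (n13, d=0).
Iteration 1: edges from {n13} -> (n28, d=1), (n3, d=1).
Iteration 2: edges from {n28,n3} -> (n32, d=2), (n33, d=2).
Iteration 3: no outgoing edges from {n32,n33}; recursion stops.
SUM(d) = 0 + 1 + 1 + 2 + 2 = 6.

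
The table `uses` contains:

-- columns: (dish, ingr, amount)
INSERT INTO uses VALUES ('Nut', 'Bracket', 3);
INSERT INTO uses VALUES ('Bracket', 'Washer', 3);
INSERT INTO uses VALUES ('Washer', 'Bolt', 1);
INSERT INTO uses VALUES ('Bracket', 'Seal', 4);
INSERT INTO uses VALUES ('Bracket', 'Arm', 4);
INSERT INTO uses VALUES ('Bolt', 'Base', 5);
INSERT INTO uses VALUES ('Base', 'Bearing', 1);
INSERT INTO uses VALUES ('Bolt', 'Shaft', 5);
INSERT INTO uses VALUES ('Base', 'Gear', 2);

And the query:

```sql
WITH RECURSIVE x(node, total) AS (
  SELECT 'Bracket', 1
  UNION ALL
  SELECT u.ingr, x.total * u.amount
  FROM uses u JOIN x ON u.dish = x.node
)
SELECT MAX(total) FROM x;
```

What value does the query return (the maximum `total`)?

Base: (Bracket, total=1).
Iteration 1: components of {Bracket} -> Arm = 1*4 = 4, Seal = 1*4 = 4, Washer = 1*3 = 3.
Iteration 2: components of {Arm,Seal,Washer} -> Bolt = 3*1 = 3.
Iteration 3: components of {Bolt} -> Base = 3*5 = 15, Shaft = 3*5 = 15.
Iteration 4: components of {Base,Shaft} -> Bearing = 15*1 = 15, Gear = 15*2 = 30.
Iteration 5: no further components; recursion stops.
total values: 1, 3, 4, 4, 3, 15, 15, 15, 30; the maximum is 30.

30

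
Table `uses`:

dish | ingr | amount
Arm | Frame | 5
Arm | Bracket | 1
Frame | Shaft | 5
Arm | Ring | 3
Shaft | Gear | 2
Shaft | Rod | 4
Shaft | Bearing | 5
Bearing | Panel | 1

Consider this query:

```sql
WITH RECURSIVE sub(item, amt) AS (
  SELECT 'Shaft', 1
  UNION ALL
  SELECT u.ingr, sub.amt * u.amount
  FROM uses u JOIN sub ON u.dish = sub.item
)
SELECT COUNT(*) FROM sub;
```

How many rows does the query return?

Base: (Shaft, amt=1).
Iteration 1: components of {Shaft} -> Bearing = 1*5 = 5, Gear = 1*2 = 2, Rod = 1*4 = 4.
Iteration 2: components of {Bearing,Gear,Rod} -> Panel = 5*1 = 5.
Iteration 3: no further components; recursion stops.
Total rows emitted: 5.

5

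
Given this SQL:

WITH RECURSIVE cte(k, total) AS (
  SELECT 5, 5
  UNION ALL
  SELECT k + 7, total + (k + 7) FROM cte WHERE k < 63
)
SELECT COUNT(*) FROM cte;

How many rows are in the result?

Base: k=5, total=5.
Iteration 1: 5 < 63 holds -> k = 5 + 7 = 12, total = 5 + 12 = 17.
Iteration 2: 12 < 63 holds -> k = 12 + 7 = 19, total = 17 + 19 = 36.
Iteration 3: 19 < 63 holds -> k = 19 + 7 = 26, total = 36 + 26 = 62.
Iteration 4: 26 < 63 holds -> k = 26 + 7 = 33, total = 62 + 33 = 95.
Iteration 5: 33 < 63 holds -> k = 33 + 7 = 40, total = 95 + 40 = 135.
Iteration 6: 40 < 63 holds -> k = 40 + 7 = 47, total = 135 + 47 = 182.
Iteration 7: 47 < 63 holds -> k = 47 + 7 = 54, total = 182 + 54 = 236.
Iteration 8: 54 < 63 holds -> k = 54 + 7 = 61, total = 236 + 61 = 297.
Iteration 9: 61 < 63 holds -> k = 61 + 7 = 68, total = 297 + 68 = 365.
Iteration 10: 68 < 63 fails; recursion stops.
Total rows emitted: 10.

10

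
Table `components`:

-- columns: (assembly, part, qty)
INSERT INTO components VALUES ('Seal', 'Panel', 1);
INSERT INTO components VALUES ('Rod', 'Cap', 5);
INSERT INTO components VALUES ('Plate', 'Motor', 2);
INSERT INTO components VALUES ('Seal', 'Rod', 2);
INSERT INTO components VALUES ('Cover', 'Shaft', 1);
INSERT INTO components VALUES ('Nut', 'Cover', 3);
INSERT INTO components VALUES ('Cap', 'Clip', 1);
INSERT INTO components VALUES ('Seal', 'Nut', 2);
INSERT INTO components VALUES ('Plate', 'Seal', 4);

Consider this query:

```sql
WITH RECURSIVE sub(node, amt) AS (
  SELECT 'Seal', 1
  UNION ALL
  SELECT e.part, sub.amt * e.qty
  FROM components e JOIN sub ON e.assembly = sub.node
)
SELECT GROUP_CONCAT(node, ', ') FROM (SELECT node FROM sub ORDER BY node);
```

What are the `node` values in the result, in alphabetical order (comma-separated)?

Base: (Seal, amt=1).
Iteration 1: components of {Seal} -> Nut = 1*2 = 2, Panel = 1*1 = 1, Rod = 1*2 = 2.
Iteration 2: components of {Nut,Panel,Rod} -> Cap = 2*5 = 10, Cover = 2*3 = 6.
Iteration 3: components of {Cap,Cover} -> Clip = 10*1 = 10, Shaft = 6*1 = 6.
Iteration 4: no further components; recursion stops.

Cap, Clip, Cover, Nut, Panel, Rod, Seal, Shaft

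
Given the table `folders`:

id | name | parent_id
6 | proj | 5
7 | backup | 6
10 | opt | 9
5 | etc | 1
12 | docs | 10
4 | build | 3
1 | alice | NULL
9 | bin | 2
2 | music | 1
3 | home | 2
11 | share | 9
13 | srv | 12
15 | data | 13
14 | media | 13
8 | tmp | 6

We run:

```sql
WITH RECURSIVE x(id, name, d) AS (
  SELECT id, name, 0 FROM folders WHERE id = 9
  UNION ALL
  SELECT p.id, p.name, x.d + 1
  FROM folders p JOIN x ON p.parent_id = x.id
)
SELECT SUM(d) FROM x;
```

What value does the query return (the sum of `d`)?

15

Base: id=9 (bin) at d 0.
Iteration 1: rows with parent_id in {9} -> opt (id 10, d 1), share (id 11, d 1).
Iteration 2: rows with parent_id in {10,11} -> docs (id 12, d 2).
Iteration 3: rows with parent_id in {12} -> srv (id 13, d 3).
Iteration 4: rows with parent_id in {13} -> media (id 14, d 4), data (id 15, d 4).
Iteration 5: no rows with parent_id in {14,15}; recursion stops.
SUM(d) = 0 + 1 + 1 + 2 + 3 + 4 + 4 = 15.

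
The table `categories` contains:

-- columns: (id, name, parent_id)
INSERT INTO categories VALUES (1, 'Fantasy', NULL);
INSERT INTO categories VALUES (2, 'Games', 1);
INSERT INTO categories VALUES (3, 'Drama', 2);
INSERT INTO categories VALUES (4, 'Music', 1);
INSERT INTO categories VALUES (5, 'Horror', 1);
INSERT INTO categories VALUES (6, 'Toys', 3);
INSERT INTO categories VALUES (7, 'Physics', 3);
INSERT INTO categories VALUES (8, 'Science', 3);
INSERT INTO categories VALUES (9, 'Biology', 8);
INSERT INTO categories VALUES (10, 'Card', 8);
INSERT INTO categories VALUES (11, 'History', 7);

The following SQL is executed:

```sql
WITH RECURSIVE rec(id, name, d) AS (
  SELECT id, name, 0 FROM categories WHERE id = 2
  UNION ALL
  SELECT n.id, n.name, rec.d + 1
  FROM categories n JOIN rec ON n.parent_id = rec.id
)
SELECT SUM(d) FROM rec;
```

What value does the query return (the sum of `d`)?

16

Base: id=2 (Games) at d 0.
Iteration 1: rows with parent_id in {2} -> Drama (id 3, d 1).
Iteration 2: rows with parent_id in {3} -> Toys (id 6, d 2), Physics (id 7, d 2), Science (id 8, d 2).
Iteration 3: rows with parent_id in {6,7,8} -> Biology (id 9, d 3), Card (id 10, d 3), History (id 11, d 3).
Iteration 4: no rows with parent_id in {9,10,11}; recursion stops.
SUM(d) = 0 + 1 + 2 + 2 + 2 + 3 + 3 + 3 = 16.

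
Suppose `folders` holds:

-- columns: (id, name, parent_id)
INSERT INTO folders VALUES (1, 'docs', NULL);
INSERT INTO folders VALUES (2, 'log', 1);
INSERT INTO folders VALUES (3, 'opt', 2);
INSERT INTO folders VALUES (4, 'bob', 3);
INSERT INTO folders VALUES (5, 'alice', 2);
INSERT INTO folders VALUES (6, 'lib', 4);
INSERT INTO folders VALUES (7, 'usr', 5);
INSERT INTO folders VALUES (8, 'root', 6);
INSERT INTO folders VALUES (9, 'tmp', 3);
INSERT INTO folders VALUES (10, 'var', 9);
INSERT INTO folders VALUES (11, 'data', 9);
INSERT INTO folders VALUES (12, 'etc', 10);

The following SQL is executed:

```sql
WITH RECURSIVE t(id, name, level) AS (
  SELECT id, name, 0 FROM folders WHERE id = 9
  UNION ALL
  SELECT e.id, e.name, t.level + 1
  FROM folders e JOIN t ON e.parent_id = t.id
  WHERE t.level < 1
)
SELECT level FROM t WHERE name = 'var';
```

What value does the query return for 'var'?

Base: id=9 (tmp) at level 0.
Iteration 1: rows with parent_id in {9} -> var (id 10, level 1), data (id 11, level 1).
Iteration 2: level < 1 fails for all current rows; recursion stops.

1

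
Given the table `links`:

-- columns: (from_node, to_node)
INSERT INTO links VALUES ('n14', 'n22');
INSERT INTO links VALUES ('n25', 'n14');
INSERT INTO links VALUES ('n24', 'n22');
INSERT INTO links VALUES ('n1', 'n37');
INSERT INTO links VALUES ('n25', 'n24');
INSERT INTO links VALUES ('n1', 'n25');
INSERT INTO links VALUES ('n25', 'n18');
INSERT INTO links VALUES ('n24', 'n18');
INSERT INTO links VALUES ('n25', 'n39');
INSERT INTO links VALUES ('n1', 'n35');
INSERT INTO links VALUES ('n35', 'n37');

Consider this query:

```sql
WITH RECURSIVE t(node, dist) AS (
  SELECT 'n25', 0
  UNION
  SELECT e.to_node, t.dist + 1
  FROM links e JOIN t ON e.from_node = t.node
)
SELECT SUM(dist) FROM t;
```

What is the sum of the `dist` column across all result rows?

Base: (n25, dist=0).
Iteration 1: edges from {n25} -> (n14, dist=1), (n18, dist=1), (n24, dist=1), (n39, dist=1).
Iteration 2: edges from {n14,n18,n24,n39} -> (n18, dist=2), (n22, dist=2). [UNION drops 1 duplicate row(s)]
Iteration 3: no outgoing edges from {n18,n22}; recursion stops.
SUM(dist) = 0 + 1 + 1 + 1 + 1 + 2 + 2 = 8.

8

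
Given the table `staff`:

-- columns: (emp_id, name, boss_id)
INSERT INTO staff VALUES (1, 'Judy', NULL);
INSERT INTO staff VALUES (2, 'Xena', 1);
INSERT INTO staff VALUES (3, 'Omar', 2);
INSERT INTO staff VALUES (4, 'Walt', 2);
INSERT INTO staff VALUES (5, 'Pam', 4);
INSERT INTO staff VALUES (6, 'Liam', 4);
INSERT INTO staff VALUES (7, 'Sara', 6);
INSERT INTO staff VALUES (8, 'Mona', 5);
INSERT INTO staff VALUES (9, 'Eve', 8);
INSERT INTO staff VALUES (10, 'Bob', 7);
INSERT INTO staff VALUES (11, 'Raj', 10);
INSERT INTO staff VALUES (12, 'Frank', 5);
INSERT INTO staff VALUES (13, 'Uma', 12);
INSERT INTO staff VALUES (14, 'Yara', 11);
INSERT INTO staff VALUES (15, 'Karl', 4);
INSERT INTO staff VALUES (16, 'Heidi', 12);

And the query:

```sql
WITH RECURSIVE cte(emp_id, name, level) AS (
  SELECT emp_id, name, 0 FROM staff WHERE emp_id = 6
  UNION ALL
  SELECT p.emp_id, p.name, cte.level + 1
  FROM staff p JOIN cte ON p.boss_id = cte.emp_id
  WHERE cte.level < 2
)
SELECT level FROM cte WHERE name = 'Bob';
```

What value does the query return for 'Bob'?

2

Base: emp_id=6 (Liam) at level 0.
Iteration 1: rows with boss_id in {6} -> Sara (id 7, level 1).
Iteration 2: rows with boss_id in {7} -> Bob (id 10, level 2).
Iteration 3: level < 2 fails for all current rows; recursion stops.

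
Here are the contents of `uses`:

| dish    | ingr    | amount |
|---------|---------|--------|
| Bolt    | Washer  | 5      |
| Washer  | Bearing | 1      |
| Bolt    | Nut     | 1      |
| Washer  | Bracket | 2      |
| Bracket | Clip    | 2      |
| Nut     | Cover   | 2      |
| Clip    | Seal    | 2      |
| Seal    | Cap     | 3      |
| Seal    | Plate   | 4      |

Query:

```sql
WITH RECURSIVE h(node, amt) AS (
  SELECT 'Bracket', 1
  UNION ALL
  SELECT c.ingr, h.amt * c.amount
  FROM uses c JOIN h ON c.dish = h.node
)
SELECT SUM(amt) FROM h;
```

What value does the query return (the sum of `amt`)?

Base: (Bracket, amt=1).
Iteration 1: components of {Bracket} -> Clip = 1*2 = 2.
Iteration 2: components of {Clip} -> Seal = 2*2 = 4.
Iteration 3: components of {Seal} -> Cap = 4*3 = 12, Plate = 4*4 = 16.
Iteration 4: no further components; recursion stops.
SUM(amt) = 1 + 2 + 4 + 12 + 16 = 35.

35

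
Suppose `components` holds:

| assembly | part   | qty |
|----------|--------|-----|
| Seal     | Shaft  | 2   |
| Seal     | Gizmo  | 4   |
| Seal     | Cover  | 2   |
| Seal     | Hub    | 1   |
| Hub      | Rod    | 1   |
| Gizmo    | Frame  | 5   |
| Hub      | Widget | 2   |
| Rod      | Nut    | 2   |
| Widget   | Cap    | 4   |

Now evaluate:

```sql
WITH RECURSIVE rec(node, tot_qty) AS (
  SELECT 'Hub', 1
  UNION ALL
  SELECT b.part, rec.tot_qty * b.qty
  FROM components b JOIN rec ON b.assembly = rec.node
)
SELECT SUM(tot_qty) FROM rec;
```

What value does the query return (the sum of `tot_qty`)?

14

Base: (Hub, tot_qty=1).
Iteration 1: components of {Hub} -> Rod = 1*1 = 1, Widget = 1*2 = 2.
Iteration 2: components of {Rod,Widget} -> Cap = 2*4 = 8, Nut = 1*2 = 2.
Iteration 3: no further components; recursion stops.
SUM(tot_qty) = 1 + 1 + 2 + 2 + 8 = 14.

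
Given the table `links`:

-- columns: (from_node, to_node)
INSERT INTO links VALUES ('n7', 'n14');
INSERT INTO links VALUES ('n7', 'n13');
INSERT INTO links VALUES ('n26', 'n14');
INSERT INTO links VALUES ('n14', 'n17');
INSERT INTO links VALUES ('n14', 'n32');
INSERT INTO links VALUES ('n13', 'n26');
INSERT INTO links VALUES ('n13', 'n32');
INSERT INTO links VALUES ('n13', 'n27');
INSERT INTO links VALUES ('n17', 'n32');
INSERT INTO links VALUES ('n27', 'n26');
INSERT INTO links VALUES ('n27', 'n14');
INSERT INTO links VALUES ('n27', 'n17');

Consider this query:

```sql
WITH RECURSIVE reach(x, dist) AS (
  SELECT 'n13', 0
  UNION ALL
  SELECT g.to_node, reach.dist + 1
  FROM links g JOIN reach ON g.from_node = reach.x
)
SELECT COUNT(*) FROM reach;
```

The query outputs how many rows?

Base: (n13, dist=0).
Iteration 1: edges from {n13} -> (n26, dist=1), (n27, dist=1), (n32, dist=1).
Iteration 2: edges from {n26,n27,n32} -> (n14, dist=2) x2, (n17, dist=2), (n26, dist=2). [UNION ALL keeps all 4 new rows, including repeats]
Iteration 3: edges from {n14,n17,n26} -> (n14, dist=3), (n17, dist=3) x2, (n32, dist=3) x3. [UNION ALL keeps all 6 new rows, including repeats]
Iteration 4: edges from {n14,n17,n32} -> (n17, dist=4), (n32, dist=4) x3. [UNION ALL keeps all 4 new rows, including repeats]
Iteration 5: edges from {n17,n32} -> (n32, dist=5).
Iteration 6: no outgoing edges from {n32}; recursion stops.
Total rows emitted: 19.

19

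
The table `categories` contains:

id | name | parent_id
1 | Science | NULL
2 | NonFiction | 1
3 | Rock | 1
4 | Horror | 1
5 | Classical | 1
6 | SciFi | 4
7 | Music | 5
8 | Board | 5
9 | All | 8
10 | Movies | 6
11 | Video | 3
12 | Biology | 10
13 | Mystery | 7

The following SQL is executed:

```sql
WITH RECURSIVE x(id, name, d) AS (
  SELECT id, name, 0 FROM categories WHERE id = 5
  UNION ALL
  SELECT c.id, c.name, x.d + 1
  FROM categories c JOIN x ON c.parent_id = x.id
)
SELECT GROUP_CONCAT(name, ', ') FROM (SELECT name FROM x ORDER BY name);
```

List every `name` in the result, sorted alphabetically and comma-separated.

All, Board, Classical, Music, Mystery

Base: id=5 (Classical) at d 0.
Iteration 1: rows with parent_id in {5} -> Music (id 7, d 1), Board (id 8, d 1).
Iteration 2: rows with parent_id in {7,8} -> All (id 9, d 2), Mystery (id 13, d 2).
Iteration 3: no rows with parent_id in {9,13}; recursion stops.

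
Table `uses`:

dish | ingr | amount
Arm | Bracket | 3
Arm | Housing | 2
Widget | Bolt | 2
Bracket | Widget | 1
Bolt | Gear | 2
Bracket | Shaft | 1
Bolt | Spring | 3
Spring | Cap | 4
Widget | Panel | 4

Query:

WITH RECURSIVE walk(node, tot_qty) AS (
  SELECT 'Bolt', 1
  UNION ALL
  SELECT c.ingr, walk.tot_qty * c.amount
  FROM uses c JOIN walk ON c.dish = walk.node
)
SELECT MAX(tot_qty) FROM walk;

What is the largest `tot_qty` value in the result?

12

Base: (Bolt, tot_qty=1).
Iteration 1: components of {Bolt} -> Gear = 1*2 = 2, Spring = 1*3 = 3.
Iteration 2: components of {Gear,Spring} -> Cap = 3*4 = 12.
Iteration 3: no further components; recursion stops.
tot_qty values: 1, 2, 3, 12; the maximum is 12.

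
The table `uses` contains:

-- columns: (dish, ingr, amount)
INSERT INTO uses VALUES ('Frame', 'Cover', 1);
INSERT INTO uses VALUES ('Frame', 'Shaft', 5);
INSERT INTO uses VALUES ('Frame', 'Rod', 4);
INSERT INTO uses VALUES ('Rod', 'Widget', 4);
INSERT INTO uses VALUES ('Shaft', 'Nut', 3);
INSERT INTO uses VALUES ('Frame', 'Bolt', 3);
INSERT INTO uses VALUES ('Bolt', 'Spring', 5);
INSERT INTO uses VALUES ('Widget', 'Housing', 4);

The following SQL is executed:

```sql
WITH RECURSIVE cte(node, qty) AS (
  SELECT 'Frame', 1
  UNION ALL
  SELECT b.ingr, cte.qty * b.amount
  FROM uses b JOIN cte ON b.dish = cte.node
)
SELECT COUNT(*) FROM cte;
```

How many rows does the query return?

Base: (Frame, qty=1).
Iteration 1: components of {Frame} -> Bolt = 1*3 = 3, Cover = 1*1 = 1, Rod = 1*4 = 4, Shaft = 1*5 = 5.
Iteration 2: components of {Bolt,Cover,Rod,Shaft} -> Nut = 5*3 = 15, Spring = 3*5 = 15, Widget = 4*4 = 16.
Iteration 3: components of {Nut,Spring,Widget} -> Housing = 16*4 = 64.
Iteration 4: no further components; recursion stops.
Total rows emitted: 9.

9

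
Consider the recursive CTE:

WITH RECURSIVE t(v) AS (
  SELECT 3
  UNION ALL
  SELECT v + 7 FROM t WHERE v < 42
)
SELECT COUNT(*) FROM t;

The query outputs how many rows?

Base: v=3.
Iteration 1: 3 < 42 holds -> v = 3 + 7 = 10.
Iteration 2: 10 < 42 holds -> v = 10 + 7 = 17.
Iteration 3: 17 < 42 holds -> v = 17 + 7 = 24.
Iteration 4: 24 < 42 holds -> v = 24 + 7 = 31.
Iteration 5: 31 < 42 holds -> v = 31 + 7 = 38.
Iteration 6: 38 < 42 holds -> v = 38 + 7 = 45.
Iteration 7: 45 < 42 fails; recursion stops.
Total rows emitted: 7.

7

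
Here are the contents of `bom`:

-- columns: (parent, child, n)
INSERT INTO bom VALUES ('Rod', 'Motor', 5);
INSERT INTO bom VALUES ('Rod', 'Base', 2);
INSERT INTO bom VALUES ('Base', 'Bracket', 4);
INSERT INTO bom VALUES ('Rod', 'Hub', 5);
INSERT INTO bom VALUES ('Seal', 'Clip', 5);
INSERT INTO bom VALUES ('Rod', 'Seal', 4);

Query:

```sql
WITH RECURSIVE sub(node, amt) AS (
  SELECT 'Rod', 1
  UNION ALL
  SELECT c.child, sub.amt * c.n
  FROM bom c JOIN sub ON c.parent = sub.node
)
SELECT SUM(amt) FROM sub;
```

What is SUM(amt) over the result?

Base: (Rod, amt=1).
Iteration 1: components of {Rod} -> Base = 1*2 = 2, Hub = 1*5 = 5, Motor = 1*5 = 5, Seal = 1*4 = 4.
Iteration 2: components of {Base,Hub,Motor,Seal} -> Bracket = 2*4 = 8, Clip = 4*5 = 20.
Iteration 3: no further components; recursion stops.
SUM(amt) = 1 + 2 + 5 + 4 + 5 + 8 + 20 = 45.

45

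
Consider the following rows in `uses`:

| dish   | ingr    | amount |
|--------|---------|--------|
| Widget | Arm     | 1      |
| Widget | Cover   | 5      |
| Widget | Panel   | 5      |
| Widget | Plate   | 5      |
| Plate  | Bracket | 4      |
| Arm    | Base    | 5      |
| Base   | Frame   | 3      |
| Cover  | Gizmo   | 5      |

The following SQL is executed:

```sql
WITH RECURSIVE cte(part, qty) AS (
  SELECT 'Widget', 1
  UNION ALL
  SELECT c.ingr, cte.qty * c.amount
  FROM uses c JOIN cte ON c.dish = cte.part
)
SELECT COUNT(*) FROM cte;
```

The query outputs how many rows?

Base: (Widget, qty=1).
Iteration 1: components of {Widget} -> Arm = 1*1 = 1, Cover = 1*5 = 5, Panel = 1*5 = 5, Plate = 1*5 = 5.
Iteration 2: components of {Arm,Cover,Panel,Plate} -> Base = 1*5 = 5, Bracket = 5*4 = 20, Gizmo = 5*5 = 25.
Iteration 3: components of {Base,Bracket,Gizmo} -> Frame = 5*3 = 15.
Iteration 4: no further components; recursion stops.
Total rows emitted: 9.

9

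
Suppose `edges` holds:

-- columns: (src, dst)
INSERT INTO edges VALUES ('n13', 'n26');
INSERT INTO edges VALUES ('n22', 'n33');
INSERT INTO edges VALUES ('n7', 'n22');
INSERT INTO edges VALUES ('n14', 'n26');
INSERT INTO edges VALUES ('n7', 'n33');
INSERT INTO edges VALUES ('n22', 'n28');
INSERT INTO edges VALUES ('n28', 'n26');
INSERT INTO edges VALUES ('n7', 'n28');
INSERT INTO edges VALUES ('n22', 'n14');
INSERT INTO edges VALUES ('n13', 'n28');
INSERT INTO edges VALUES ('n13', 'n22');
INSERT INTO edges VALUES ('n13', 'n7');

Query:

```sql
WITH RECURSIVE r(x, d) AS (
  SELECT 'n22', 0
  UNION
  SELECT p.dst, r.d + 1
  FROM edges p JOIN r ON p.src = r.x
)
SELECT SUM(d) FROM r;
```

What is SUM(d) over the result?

Base: (n22, d=0).
Iteration 1: edges from {n22} -> (n14, d=1), (n28, d=1), (n33, d=1).
Iteration 2: edges from {n14,n28,n33} -> (n26, d=2). [UNION drops 1 duplicate row(s)]
Iteration 3: no outgoing edges from {n26}; recursion stops.
SUM(d) = 0 + 1 + 1 + 1 + 2 = 5.

5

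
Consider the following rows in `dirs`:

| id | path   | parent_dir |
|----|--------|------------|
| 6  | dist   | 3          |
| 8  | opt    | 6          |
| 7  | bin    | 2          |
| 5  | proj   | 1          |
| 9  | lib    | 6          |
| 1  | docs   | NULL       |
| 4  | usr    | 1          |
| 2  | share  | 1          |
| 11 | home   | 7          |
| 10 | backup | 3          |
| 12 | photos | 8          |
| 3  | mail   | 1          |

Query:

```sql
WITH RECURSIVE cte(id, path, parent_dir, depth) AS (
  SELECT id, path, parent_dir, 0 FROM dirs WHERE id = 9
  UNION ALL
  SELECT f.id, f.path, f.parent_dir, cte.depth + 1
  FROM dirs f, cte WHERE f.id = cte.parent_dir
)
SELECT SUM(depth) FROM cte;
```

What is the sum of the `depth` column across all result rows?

Base: id=9 (lib), parent_dir=6, depth 0.
Iteration 1: join on id=6 -> dist (id 6, parent_dir=3, depth 1).
Iteration 2: join on id=3 -> mail (id 3, parent_dir=1, depth 2).
Iteration 3: join on id=1 -> docs (id 1, parent_dir=NULL, depth 3).
Iteration 4: parent_dir is NULL; no match; recursion stops.
SUM(depth) = 0 + 1 + 2 + 3 = 6.

6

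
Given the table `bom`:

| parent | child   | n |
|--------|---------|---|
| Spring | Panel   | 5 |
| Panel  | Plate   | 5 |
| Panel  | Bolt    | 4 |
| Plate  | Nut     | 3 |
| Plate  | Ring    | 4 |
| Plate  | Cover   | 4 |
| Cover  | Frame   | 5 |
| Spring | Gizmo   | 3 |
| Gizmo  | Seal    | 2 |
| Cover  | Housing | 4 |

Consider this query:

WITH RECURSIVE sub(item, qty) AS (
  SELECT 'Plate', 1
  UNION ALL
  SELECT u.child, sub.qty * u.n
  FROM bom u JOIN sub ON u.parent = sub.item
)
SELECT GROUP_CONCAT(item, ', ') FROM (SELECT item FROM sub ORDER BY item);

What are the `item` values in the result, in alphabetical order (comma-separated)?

Base: (Plate, qty=1).
Iteration 1: components of {Plate} -> Cover = 1*4 = 4, Nut = 1*3 = 3, Ring = 1*4 = 4.
Iteration 2: components of {Cover,Nut,Ring} -> Frame = 4*5 = 20, Housing = 4*4 = 16.
Iteration 3: no further components; recursion stops.

Cover, Frame, Housing, Nut, Plate, Ring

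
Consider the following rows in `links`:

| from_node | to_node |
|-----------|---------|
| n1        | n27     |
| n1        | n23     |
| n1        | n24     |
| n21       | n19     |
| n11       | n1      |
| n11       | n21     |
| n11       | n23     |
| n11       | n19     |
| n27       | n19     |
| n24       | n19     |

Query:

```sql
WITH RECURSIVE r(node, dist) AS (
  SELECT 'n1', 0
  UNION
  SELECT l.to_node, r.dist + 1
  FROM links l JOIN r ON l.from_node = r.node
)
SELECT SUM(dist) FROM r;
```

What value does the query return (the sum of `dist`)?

5

Base: (n1, dist=0).
Iteration 1: edges from {n1} -> (n23, dist=1), (n24, dist=1), (n27, dist=1).
Iteration 2: edges from {n23,n24,n27} -> (n19, dist=2). [UNION drops 1 duplicate row(s)]
Iteration 3: no outgoing edges from {n19}; recursion stops.
SUM(dist) = 0 + 1 + 1 + 1 + 2 = 5.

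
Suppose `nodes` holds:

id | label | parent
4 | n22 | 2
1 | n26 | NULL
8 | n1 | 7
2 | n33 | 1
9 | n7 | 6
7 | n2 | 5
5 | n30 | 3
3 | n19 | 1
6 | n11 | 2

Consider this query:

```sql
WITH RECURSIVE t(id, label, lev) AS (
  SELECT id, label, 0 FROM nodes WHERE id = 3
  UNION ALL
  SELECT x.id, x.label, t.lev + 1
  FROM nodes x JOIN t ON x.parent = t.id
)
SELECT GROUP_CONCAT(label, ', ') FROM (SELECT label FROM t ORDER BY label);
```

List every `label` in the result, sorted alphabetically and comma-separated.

Base: id=3 (n19) at lev 0.
Iteration 1: rows with parent in {3} -> n30 (id 5, lev 1).
Iteration 2: rows with parent in {5} -> n2 (id 7, lev 2).
Iteration 3: rows with parent in {7} -> n1 (id 8, lev 3).
Iteration 4: no rows with parent in {8}; recursion stops.

n1, n19, n2, n30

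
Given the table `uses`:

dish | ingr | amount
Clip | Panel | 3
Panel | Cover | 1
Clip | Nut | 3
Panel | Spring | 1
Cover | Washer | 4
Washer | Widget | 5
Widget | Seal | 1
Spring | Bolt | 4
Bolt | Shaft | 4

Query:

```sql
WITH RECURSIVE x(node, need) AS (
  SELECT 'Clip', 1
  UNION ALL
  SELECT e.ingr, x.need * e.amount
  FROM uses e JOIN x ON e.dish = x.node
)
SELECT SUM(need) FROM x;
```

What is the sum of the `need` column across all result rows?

205

Base: (Clip, need=1).
Iteration 1: components of {Clip} -> Nut = 1*3 = 3, Panel = 1*3 = 3.
Iteration 2: components of {Nut,Panel} -> Cover = 3*1 = 3, Spring = 3*1 = 3.
Iteration 3: components of {Cover,Spring} -> Bolt = 3*4 = 12, Washer = 3*4 = 12.
Iteration 4: components of {Bolt,Washer} -> Shaft = 12*4 = 48, Widget = 12*5 = 60.
Iteration 5: components of {Shaft,Widget} -> Seal = 60*1 = 60.
Iteration 6: no further components; recursion stops.
SUM(need) = 1 + 3 + 3 + 3 + 3 + 12 + 12 + 60 + 48 + 60 = 205.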